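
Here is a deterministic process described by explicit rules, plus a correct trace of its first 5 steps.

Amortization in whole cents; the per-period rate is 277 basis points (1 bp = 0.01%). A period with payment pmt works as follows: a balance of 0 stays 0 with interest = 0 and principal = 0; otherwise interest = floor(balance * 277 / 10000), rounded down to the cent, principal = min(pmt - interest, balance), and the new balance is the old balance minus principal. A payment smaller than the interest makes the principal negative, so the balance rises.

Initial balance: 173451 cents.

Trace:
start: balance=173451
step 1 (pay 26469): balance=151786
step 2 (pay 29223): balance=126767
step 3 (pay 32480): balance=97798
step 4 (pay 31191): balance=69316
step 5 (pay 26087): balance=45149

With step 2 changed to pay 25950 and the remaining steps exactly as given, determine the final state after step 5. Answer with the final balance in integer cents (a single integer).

(re-executing from step 2 with the substitution; state before step 2: balance=151786)
step 2 (pay 25950): balance=130040
step 3 (pay 32480): balance=101162
step 4 (pay 31191): balance=72773
step 5 (pay 26087): balance=48701

48701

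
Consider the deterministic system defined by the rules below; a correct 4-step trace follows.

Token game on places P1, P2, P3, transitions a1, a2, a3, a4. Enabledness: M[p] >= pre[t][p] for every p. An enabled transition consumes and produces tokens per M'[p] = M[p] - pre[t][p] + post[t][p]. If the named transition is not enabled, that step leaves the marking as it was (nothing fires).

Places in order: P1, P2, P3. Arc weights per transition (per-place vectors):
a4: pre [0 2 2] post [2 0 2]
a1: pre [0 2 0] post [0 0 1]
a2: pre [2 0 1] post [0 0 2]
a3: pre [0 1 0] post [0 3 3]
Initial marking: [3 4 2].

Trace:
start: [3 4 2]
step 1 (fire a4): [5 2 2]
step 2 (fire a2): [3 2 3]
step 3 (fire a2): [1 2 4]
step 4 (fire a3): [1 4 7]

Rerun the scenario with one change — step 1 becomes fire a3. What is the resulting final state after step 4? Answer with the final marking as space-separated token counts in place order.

(re-executing from step 1 with the substitution; state before step 1: [3 4 2])
step 1 (fire a3): [3 6 5]
step 2 (fire a2): [1 6 6]
step 3 (fire a2): [1 6 6]
step 4 (fire a3): [1 8 9]

1 8 9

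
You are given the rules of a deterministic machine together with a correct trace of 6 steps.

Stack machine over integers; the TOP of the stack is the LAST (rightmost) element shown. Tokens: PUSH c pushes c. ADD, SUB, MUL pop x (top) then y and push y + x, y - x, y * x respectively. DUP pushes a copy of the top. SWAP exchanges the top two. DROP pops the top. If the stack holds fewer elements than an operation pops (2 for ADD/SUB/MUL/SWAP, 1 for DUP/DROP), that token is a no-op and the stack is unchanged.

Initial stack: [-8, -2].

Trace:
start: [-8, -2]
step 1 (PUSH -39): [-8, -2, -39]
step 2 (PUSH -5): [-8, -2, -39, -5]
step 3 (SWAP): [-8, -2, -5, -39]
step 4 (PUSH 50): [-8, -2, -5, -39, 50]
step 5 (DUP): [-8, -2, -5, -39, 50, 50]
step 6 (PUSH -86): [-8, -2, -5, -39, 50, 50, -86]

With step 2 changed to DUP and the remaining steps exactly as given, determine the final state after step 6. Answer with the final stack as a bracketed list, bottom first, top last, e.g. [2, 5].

(re-executing from step 2 with the substitution; state before step 2: [-8, -2, -39])
step 2 (DUP): [-8, -2, -39, -39]
step 3 (SWAP): [-8, -2, -39, -39]
step 4 (PUSH 50): [-8, -2, -39, -39, 50]
step 5 (DUP): [-8, -2, -39, -39, 50, 50]
step 6 (PUSH -86): [-8, -2, -39, -39, 50, 50, -86]

[-8, -2, -39, -39, 50, 50, -86]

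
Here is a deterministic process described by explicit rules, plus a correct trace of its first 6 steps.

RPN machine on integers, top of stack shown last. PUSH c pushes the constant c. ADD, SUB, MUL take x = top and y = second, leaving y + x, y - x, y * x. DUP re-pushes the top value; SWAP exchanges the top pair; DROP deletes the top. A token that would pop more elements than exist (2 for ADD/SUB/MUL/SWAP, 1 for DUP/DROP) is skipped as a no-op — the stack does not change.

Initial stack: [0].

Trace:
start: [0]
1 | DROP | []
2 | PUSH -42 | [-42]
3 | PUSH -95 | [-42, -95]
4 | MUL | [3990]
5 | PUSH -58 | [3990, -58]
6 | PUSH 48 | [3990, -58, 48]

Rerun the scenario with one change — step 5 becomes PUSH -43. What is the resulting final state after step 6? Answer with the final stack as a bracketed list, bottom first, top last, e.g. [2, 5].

(re-executing from step 5 with the substitution; state before step 5: [3990])
5 | PUSH -43 | [3990, -43]
6 | PUSH 48 | [3990, -43, 48]

[3990, -43, 48]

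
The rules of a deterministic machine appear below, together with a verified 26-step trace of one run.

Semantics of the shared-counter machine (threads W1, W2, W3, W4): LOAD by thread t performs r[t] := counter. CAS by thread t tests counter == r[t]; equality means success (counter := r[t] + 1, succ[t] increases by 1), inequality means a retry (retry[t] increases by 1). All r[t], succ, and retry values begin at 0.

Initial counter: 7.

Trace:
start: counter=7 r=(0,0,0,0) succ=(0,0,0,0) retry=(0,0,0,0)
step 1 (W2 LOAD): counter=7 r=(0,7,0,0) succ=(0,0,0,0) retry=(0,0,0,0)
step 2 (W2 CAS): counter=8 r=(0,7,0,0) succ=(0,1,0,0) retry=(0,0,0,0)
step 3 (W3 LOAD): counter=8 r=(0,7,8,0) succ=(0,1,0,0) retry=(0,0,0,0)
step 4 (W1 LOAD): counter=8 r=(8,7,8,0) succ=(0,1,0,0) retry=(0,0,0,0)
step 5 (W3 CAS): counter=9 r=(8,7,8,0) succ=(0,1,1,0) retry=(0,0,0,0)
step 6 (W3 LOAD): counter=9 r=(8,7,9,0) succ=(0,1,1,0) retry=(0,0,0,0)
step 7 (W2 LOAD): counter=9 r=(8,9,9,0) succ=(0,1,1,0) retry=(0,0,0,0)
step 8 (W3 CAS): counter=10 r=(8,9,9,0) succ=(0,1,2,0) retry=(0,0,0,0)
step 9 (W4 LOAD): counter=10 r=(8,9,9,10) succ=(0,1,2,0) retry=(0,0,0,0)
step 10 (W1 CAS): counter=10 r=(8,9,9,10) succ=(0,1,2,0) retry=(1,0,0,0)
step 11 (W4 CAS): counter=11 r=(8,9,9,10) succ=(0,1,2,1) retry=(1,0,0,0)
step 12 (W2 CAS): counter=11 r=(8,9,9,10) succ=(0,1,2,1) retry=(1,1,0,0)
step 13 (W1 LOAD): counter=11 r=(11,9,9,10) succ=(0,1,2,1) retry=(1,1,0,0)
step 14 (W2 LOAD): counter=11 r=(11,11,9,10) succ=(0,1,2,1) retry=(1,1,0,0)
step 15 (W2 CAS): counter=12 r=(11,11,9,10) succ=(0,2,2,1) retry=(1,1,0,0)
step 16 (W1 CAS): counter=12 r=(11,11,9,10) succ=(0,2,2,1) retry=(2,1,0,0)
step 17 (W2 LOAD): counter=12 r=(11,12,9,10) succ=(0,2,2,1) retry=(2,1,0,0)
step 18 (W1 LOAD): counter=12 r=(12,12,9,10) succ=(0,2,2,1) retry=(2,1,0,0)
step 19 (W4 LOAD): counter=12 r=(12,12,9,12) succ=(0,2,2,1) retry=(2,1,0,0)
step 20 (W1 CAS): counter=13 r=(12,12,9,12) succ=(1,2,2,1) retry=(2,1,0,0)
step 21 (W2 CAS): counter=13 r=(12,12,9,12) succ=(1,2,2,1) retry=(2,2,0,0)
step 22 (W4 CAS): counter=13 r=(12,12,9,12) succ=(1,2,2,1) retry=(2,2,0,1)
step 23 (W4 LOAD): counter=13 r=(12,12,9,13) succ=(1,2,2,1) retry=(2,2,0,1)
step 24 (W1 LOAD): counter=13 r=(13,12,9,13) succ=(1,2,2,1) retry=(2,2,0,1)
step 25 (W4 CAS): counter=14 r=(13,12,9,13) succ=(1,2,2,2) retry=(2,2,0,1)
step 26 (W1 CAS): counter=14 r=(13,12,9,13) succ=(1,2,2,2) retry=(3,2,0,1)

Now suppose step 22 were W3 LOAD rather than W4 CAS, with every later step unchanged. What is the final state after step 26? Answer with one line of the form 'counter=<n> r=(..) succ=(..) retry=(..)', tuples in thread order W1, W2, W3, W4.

counter=14 r=(13,12,13,13) succ=(1,2,2,2) retry=(3,2,0,0)

(re-executing from step 22 with the substitution; state before step 22: counter=13 r=(12,12,9,12) succ=(1,2,2,1) retry=(2,2,0,0))
step 22 (W3 LOAD): counter=13 r=(12,12,13,12) succ=(1,2,2,1) retry=(2,2,0,0)
step 23 (W4 LOAD): counter=13 r=(12,12,13,13) succ=(1,2,2,1) retry=(2,2,0,0)
step 24 (W1 LOAD): counter=13 r=(13,12,13,13) succ=(1,2,2,1) retry=(2,2,0,0)
step 25 (W4 CAS): counter=14 r=(13,12,13,13) succ=(1,2,2,2) retry=(2,2,0,0)
step 26 (W1 CAS): counter=14 r=(13,12,13,13) succ=(1,2,2,2) retry=(3,2,0,0)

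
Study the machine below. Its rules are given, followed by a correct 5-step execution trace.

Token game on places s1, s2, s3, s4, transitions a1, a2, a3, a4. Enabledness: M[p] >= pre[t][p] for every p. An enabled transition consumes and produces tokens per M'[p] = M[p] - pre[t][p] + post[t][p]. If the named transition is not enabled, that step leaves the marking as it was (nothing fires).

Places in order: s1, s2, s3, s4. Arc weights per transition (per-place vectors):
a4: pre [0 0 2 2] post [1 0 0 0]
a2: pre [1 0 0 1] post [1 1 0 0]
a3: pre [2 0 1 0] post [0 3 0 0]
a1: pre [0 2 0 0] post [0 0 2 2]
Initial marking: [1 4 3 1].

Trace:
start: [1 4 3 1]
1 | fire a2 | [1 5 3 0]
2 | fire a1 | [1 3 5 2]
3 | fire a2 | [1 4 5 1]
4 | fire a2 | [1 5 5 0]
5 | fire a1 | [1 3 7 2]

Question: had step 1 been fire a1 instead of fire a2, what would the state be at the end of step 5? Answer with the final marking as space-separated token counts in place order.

1 0 9 5

(re-executing from step 1 with the substitution; state before step 1: [1 4 3 1])
1 | fire a1 | [1 2 5 3]
2 | fire a1 | [1 0 7 5]
3 | fire a2 | [1 1 7 4]
4 | fire a2 | [1 2 7 3]
5 | fire a1 | [1 0 9 5]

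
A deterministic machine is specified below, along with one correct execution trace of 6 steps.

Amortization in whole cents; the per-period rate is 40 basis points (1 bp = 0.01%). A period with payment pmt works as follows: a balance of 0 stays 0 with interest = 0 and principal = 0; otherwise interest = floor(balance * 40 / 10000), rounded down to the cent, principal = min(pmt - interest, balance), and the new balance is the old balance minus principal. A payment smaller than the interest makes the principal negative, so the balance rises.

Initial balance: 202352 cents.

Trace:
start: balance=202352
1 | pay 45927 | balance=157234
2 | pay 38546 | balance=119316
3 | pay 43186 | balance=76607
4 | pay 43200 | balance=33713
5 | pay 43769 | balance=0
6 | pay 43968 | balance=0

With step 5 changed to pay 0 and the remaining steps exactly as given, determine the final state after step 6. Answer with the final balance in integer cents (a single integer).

0

(re-executing from step 5 with the substitution; state before step 5: balance=33713)
5 | pay 0 | balance=33847
6 | pay 43968 | balance=0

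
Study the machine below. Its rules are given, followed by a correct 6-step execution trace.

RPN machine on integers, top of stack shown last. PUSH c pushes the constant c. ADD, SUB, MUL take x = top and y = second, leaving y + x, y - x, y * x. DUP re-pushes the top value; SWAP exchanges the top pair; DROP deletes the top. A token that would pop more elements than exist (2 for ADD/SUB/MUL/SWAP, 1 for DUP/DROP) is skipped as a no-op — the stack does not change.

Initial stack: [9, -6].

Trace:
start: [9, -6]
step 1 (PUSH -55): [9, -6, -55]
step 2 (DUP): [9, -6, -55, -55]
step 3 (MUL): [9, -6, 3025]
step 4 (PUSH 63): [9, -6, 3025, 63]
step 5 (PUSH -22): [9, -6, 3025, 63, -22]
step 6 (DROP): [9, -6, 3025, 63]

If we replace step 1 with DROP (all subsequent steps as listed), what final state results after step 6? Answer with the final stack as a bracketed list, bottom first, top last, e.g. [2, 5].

[81, 63]

(re-executing from step 1 with the substitution; state before step 1: [9, -6])
step 1 (DROP): [9]
step 2 (DUP): [9, 9]
step 3 (MUL): [81]
step 4 (PUSH 63): [81, 63]
step 5 (PUSH -22): [81, 63, -22]
step 6 (DROP): [81, 63]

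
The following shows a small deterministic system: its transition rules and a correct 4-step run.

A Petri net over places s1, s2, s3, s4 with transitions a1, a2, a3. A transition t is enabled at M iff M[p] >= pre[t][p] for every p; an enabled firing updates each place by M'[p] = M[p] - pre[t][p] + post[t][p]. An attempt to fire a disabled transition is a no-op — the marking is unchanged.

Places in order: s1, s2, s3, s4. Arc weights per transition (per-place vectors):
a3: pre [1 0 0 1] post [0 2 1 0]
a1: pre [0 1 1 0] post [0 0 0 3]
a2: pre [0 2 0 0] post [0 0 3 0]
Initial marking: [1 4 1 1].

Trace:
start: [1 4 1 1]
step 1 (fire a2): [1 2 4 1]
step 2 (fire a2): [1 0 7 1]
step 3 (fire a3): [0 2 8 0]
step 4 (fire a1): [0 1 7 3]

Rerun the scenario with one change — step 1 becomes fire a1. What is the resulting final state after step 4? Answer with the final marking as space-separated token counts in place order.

0 2 3 6

(re-executing from step 1 with the substitution; state before step 1: [1 4 1 1])
step 1 (fire a1): [1 3 0 4]
step 2 (fire a2): [1 1 3 4]
step 3 (fire a3): [0 3 4 3]
step 4 (fire a1): [0 2 3 6]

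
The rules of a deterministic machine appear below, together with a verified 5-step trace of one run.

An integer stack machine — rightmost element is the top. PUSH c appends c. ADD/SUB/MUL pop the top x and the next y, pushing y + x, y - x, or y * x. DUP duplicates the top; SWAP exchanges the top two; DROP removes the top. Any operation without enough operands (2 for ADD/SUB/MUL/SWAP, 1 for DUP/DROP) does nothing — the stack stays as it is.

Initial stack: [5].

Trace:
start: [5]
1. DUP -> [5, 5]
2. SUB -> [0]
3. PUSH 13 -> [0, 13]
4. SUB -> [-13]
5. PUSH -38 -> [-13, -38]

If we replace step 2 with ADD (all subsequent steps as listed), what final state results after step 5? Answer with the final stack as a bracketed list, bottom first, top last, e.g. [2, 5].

(re-executing from step 2 with the substitution; state before step 2: [5, 5])
2. ADD -> [10]
3. PUSH 13 -> [10, 13]
4. SUB -> [-3]
5. PUSH -38 -> [-3, -38]

[-3, -38]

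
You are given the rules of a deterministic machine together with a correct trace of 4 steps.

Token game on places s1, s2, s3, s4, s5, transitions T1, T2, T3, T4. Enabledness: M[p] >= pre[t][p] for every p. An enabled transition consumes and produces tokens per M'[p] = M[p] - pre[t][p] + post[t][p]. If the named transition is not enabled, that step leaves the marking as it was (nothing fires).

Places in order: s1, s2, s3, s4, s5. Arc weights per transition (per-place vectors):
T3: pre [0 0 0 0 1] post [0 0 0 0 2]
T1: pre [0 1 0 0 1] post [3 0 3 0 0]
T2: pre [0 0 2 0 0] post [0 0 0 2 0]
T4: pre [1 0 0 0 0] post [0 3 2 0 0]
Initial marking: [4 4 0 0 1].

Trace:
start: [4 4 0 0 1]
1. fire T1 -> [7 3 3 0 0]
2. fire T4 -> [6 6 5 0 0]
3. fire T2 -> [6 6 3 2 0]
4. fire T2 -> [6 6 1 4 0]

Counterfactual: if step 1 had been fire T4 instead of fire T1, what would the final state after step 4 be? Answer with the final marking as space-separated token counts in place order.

(re-executing from step 1 with the substitution; state before step 1: [4 4 0 0 1])
1. fire T4 -> [3 7 2 0 1]
2. fire T4 -> [2 10 4 0 1]
3. fire T2 -> [2 10 2 2 1]
4. fire T2 -> [2 10 0 4 1]

2 10 0 4 1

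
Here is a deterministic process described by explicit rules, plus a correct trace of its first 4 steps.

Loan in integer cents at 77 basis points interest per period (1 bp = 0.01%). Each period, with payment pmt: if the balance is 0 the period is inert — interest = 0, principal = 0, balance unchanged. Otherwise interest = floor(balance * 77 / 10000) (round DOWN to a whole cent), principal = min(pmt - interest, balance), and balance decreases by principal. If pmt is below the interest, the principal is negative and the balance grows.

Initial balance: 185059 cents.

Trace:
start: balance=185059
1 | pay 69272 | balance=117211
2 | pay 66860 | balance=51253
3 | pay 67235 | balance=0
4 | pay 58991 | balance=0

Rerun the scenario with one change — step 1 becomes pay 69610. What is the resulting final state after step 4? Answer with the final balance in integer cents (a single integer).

(re-executing from step 1 with the substitution; state before step 1: balance=185059)
1 | pay 69610 | balance=116873
2 | pay 66860 | balance=50912
3 | pay 67235 | balance=0
4 | pay 58991 | balance=0

0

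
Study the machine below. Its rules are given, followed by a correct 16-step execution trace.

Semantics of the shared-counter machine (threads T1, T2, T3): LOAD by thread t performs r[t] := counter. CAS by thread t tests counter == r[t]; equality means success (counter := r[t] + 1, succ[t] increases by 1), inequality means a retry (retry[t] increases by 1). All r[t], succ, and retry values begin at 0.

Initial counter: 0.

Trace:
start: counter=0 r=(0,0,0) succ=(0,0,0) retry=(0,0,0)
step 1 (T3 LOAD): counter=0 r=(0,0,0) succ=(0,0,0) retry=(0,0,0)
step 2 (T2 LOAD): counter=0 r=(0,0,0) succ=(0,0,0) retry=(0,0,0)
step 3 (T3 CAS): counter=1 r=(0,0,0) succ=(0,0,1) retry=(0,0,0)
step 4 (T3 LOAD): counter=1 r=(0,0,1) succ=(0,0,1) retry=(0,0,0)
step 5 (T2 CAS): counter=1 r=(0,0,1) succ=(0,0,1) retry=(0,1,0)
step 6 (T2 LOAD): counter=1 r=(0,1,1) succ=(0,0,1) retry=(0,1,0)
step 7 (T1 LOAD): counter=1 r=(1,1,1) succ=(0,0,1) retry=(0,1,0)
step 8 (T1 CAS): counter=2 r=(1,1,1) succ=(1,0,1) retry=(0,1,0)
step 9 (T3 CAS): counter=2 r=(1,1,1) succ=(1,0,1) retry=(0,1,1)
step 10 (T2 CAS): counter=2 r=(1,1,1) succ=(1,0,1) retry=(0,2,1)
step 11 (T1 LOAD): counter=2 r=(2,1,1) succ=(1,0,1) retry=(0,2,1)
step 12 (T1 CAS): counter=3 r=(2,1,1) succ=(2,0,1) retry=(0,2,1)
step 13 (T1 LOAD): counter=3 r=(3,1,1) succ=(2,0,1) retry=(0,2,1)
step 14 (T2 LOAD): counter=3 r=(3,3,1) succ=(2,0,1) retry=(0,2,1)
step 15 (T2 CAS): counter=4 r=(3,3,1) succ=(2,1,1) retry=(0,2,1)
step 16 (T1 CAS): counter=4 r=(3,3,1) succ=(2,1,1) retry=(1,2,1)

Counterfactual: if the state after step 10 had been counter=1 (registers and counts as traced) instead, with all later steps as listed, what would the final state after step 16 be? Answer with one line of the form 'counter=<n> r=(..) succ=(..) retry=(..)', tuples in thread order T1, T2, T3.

state after step 10 := counter=1 r=(1,1,1) succ=(1,0,1) retry=(0,2,1)
step 11 (T1 LOAD): counter=1 r=(1,1,1) succ=(1,0,1) retry=(0,2,1)
step 12 (T1 CAS): counter=2 r=(1,1,1) succ=(2,0,1) retry=(0,2,1)
step 13 (T1 LOAD): counter=2 r=(2,1,1) succ=(2,0,1) retry=(0,2,1)
step 14 (T2 LOAD): counter=2 r=(2,2,1) succ=(2,0,1) retry=(0,2,1)
step 15 (T2 CAS): counter=3 r=(2,2,1) succ=(2,1,1) retry=(0,2,1)
step 16 (T1 CAS): counter=3 r=(2,2,1) succ=(2,1,1) retry=(1,2,1)

counter=3 r=(2,2,1) succ=(2,1,1) retry=(1,2,1)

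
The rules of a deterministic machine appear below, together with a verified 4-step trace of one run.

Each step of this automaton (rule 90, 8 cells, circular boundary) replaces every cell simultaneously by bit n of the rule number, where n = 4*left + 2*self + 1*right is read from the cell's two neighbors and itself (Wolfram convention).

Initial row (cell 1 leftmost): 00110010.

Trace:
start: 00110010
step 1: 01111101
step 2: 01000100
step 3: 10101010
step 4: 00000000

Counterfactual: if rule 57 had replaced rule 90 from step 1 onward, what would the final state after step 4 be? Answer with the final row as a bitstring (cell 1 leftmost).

(re-executing steps 1..4 under rule 57; state before step 1: 00110010)
step 1: 10101001
step 2: 01010101
step 3: 10101010
step 4: 01010101

01010101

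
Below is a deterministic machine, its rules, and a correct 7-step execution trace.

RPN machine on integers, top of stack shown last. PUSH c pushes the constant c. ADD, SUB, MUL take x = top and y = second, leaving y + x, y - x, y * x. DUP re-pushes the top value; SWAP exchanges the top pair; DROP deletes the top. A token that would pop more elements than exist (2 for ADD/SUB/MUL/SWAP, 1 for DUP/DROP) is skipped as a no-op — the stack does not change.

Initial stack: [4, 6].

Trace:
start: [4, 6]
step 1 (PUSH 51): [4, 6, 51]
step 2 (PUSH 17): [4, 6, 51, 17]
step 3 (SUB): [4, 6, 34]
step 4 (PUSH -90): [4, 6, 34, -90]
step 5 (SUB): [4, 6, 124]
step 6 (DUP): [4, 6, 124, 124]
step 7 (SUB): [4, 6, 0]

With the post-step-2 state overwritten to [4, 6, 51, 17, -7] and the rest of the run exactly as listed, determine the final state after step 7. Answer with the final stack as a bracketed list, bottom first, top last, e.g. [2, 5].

[4, 6, 51, 0]

state after step 2 := [4, 6, 51, 17, -7]
step 3 (SUB): [4, 6, 51, 24]
step 4 (PUSH -90): [4, 6, 51, 24, -90]
step 5 (SUB): [4, 6, 51, 114]
step 6 (DUP): [4, 6, 51, 114, 114]
step 7 (SUB): [4, 6, 51, 0]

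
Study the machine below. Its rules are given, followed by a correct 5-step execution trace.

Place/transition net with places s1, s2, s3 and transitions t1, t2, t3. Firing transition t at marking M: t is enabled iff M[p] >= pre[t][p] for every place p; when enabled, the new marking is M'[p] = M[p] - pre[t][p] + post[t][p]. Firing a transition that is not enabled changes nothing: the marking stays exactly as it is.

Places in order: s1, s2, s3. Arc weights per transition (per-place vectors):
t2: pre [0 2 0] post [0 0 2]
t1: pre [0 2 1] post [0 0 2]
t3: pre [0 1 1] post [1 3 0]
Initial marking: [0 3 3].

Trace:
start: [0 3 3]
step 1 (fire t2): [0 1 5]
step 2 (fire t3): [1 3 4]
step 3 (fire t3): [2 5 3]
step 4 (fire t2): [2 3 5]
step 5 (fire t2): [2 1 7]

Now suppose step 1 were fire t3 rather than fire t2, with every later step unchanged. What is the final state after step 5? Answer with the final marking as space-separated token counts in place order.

(re-executing from step 1 with the substitution; state before step 1: [0 3 3])
step 1 (fire t3): [1 5 2]
step 2 (fire t3): [2 7 1]
step 3 (fire t3): [3 9 0]
step 4 (fire t2): [3 7 2]
step 5 (fire t2): [3 5 4]

3 5 4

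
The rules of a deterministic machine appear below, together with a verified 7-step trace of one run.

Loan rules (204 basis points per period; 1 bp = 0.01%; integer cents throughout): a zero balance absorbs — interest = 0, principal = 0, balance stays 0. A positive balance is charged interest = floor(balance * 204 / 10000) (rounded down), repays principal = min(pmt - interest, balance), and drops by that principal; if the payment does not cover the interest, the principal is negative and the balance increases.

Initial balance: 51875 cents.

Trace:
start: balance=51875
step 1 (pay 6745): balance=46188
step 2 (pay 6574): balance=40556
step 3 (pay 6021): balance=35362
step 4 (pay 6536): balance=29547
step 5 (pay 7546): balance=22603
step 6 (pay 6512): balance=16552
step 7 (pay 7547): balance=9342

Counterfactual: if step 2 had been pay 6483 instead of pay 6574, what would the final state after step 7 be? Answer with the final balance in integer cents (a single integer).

(re-executing from step 2 with the substitution; state before step 2: balance=46188)
step 2 (pay 6483): balance=40647
step 3 (pay 6021): balance=35455
step 4 (pay 6536): balance=29642
step 5 (pay 7546): balance=22700
step 6 (pay 6512): balance=16651
step 7 (pay 7547): balance=9443

9443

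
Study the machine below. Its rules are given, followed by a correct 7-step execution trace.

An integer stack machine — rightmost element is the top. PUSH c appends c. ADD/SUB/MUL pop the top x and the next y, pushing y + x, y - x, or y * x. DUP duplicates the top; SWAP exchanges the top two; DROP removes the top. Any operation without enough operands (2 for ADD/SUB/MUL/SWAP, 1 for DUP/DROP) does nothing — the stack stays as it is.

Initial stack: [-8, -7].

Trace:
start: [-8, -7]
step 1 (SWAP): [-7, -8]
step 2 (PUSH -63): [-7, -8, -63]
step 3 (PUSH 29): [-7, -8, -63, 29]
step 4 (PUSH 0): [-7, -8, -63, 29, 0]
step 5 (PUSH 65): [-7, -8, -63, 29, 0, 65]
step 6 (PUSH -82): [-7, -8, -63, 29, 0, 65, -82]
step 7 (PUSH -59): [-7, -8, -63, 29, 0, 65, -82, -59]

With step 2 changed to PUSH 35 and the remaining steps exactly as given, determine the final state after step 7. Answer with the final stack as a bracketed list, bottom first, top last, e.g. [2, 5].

[-7, -8, 35, 29, 0, 65, -82, -59]

(re-executing from step 2 with the substitution; state before step 2: [-7, -8])
step 2 (PUSH 35): [-7, -8, 35]
step 3 (PUSH 29): [-7, -8, 35, 29]
step 4 (PUSH 0): [-7, -8, 35, 29, 0]
step 5 (PUSH 65): [-7, -8, 35, 29, 0, 65]
step 6 (PUSH -82): [-7, -8, 35, 29, 0, 65, -82]
step 7 (PUSH -59): [-7, -8, 35, 29, 0, 65, -82, -59]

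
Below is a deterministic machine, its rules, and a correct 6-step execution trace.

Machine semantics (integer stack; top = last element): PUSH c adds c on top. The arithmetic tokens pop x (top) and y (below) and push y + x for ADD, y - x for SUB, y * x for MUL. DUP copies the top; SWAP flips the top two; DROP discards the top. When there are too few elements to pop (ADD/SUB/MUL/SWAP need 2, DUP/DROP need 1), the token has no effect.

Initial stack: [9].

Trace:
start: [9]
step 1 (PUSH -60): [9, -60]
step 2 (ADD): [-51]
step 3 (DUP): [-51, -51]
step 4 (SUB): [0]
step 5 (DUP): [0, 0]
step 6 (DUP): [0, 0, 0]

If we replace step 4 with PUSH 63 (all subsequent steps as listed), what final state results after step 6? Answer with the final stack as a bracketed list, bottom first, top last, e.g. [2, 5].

(re-executing from step 4 with the substitution; state before step 4: [-51, -51])
step 4 (PUSH 63): [-51, -51, 63]
step 5 (DUP): [-51, -51, 63, 63]
step 6 (DUP): [-51, -51, 63, 63, 63]

[-51, -51, 63, 63, 63]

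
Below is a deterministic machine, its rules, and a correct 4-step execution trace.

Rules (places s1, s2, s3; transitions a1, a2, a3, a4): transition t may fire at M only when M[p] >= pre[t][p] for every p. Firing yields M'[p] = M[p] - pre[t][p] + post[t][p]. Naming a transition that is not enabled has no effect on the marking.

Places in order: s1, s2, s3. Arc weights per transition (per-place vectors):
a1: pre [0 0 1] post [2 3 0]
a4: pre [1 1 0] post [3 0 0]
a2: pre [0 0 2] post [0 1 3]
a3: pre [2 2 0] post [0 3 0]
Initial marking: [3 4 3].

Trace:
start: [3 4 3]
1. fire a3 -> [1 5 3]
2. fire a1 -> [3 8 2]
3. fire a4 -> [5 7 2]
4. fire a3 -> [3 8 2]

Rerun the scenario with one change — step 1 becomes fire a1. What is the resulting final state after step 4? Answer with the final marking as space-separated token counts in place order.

(re-executing from step 1 with the substitution; state before step 1: [3 4 3])
1. fire a1 -> [5 7 2]
2. fire a1 -> [7 10 1]
3. fire a4 -> [9 9 1]
4. fire a3 -> [7 10 1]

7 10 1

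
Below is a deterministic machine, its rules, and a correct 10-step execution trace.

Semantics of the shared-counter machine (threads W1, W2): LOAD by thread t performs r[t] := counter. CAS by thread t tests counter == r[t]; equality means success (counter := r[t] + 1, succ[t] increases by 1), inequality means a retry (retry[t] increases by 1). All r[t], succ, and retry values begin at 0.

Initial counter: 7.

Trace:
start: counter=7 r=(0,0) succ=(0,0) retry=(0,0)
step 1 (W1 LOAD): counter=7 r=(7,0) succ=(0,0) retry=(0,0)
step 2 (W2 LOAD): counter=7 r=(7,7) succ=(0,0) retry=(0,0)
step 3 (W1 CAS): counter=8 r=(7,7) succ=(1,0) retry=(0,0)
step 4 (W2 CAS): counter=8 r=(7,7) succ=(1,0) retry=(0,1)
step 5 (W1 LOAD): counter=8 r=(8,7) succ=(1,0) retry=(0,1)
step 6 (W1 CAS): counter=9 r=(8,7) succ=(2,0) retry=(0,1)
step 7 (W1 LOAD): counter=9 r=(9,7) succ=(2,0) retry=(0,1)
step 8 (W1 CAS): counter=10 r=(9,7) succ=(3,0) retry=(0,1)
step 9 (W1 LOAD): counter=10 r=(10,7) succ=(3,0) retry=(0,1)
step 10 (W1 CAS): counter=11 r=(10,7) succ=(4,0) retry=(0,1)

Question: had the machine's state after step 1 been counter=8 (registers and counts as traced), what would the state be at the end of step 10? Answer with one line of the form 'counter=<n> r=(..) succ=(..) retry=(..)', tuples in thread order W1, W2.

counter=12 r=(11,8) succ=(3,1) retry=(1,0)

state after step 1 := counter=8 r=(7,0) succ=(0,0) retry=(0,0)
step 2 (W2 LOAD): counter=8 r=(7,8) succ=(0,0) retry=(0,0)
step 3 (W1 CAS): counter=8 r=(7,8) succ=(0,0) retry=(1,0)
step 4 (W2 CAS): counter=9 r=(7,8) succ=(0,1) retry=(1,0)
step 5 (W1 LOAD): counter=9 r=(9,8) succ=(0,1) retry=(1,0)
step 6 (W1 CAS): counter=10 r=(9,8) succ=(1,1) retry=(1,0)
step 7 (W1 LOAD): counter=10 r=(10,8) succ=(1,1) retry=(1,0)
step 8 (W1 CAS): counter=11 r=(10,8) succ=(2,1) retry=(1,0)
step 9 (W1 LOAD): counter=11 r=(11,8) succ=(2,1) retry=(1,0)
step 10 (W1 CAS): counter=12 r=(11,8) succ=(3,1) retry=(1,0)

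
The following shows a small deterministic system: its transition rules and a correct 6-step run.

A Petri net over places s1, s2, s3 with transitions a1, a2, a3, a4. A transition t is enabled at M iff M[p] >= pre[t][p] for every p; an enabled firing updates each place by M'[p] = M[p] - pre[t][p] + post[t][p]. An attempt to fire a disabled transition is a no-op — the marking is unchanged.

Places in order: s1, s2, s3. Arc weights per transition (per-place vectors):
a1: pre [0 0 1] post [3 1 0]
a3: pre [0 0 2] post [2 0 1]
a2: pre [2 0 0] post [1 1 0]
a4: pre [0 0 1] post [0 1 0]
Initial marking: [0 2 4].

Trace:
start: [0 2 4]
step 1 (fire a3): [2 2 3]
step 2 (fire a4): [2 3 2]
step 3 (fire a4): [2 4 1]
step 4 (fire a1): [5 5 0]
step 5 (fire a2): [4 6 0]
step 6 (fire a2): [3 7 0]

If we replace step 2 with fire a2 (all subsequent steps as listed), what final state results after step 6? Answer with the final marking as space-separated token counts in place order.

(re-executing from step 2 with the substitution; state before step 2: [2 2 3])
step 2 (fire a2): [1 3 3]
step 3 (fire a4): [1 4 2]
step 4 (fire a1): [4 5 1]
step 5 (fire a2): [3 6 1]
step 6 (fire a2): [2 7 1]

2 7 1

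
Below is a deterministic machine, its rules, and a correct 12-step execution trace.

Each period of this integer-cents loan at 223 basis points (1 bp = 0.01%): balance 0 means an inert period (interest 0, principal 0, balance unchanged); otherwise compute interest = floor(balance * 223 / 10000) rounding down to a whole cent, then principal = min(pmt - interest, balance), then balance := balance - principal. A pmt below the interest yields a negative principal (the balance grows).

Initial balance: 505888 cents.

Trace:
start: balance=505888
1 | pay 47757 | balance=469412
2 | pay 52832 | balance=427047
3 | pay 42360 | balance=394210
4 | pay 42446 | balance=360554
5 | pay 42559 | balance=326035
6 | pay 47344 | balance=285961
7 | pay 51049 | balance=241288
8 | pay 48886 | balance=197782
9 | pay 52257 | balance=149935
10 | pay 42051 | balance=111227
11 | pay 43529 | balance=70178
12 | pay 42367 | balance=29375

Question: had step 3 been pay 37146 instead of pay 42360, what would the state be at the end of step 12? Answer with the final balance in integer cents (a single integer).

35737

(re-executing from step 3 with the substitution; state before step 3: balance=427047)
3 | pay 37146 | balance=399424
4 | pay 42446 | balance=365885
5 | pay 42559 | balance=331485
6 | pay 47344 | balance=291533
7 | pay 51049 | balance=246985
8 | pay 48886 | balance=203606
9 | pay 52257 | balance=155889
10 | pay 42051 | balance=117314
11 | pay 43529 | balance=76401
12 | pay 42367 | balance=35737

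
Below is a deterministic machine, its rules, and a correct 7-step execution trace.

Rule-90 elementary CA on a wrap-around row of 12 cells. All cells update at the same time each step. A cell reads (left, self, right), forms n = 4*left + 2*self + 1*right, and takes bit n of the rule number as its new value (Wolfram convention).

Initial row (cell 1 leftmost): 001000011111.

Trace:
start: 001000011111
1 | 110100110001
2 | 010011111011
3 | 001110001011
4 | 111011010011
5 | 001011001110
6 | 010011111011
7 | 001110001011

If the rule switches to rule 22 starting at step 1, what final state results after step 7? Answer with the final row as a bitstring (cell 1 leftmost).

001111100000

(re-executing steps 1..7 under rule 22; state before step 1: 001000011111)
1 | 111100100000
2 | 000011110001
3 | 100100001011
4 | 011110011000
5 | 100001100100
6 | 110010011111
7 | 001111100000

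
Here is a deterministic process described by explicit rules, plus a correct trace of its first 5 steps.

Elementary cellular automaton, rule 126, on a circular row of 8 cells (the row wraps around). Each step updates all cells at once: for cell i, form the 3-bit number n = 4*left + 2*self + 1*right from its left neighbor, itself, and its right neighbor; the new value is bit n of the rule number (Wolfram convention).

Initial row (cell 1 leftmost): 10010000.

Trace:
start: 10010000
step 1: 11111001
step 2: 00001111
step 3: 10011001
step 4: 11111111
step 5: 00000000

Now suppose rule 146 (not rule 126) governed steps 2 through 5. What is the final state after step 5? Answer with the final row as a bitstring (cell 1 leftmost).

(re-executing steps 2..5 under rule 146; state before step 2: 11111001)
step 2: 11110110
step 3: 01100000
step 4: 10010000
step 5: 01101001

01101001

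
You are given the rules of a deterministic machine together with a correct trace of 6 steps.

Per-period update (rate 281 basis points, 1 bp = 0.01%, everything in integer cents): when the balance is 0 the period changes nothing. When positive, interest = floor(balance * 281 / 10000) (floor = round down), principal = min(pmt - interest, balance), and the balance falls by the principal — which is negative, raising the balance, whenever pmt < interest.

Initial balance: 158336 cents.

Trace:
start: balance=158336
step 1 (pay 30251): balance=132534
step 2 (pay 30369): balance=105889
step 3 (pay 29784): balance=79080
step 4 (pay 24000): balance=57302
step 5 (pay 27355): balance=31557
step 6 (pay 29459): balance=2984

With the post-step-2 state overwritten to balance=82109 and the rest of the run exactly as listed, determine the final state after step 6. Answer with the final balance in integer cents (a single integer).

0

state after step 2 := balance=82109
step 3 (pay 29784): balance=54632
step 4 (pay 24000): balance=32167
step 5 (pay 27355): balance=5715
step 6 (pay 29459): balance=0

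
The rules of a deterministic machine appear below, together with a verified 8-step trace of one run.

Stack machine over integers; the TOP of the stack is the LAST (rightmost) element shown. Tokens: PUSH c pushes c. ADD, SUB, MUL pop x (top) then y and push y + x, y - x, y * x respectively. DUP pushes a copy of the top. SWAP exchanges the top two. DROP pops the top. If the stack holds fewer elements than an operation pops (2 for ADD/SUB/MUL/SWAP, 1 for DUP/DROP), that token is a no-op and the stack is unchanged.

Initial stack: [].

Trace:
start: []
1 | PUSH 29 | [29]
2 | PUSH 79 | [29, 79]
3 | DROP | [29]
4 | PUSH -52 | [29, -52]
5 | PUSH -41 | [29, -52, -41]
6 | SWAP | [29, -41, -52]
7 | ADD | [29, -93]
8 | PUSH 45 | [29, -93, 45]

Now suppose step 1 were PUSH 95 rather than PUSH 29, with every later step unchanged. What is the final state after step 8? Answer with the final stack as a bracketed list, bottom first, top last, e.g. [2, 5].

(re-executing from step 1 with the substitution; state before step 1: [])
1 | PUSH 95 | [95]
2 | PUSH 79 | [95, 79]
3 | DROP | [95]
4 | PUSH -52 | [95, -52]
5 | PUSH -41 | [95, -52, -41]
6 | SWAP | [95, -41, -52]
7 | ADD | [95, -93]
8 | PUSH 45 | [95, -93, 45]

[95, -93, 45]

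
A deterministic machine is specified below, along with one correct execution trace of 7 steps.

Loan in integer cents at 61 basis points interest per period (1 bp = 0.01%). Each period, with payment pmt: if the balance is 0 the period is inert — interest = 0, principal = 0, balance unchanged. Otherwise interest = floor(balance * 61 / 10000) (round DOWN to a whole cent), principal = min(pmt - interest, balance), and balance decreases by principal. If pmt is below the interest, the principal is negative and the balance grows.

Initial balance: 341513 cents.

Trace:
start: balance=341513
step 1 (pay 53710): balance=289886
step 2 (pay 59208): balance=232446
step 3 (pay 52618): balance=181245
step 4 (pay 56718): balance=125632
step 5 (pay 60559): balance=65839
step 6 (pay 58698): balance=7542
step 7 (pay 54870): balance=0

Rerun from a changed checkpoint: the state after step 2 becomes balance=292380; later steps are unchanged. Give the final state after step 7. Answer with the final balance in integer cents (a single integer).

14502

state after step 2 := balance=292380
step 3 (pay 52618): balance=241545
step 4 (pay 56718): balance=186300
step 5 (pay 60559): balance=126877
step 6 (pay 58698): balance=68952
step 7 (pay 54870): balance=14502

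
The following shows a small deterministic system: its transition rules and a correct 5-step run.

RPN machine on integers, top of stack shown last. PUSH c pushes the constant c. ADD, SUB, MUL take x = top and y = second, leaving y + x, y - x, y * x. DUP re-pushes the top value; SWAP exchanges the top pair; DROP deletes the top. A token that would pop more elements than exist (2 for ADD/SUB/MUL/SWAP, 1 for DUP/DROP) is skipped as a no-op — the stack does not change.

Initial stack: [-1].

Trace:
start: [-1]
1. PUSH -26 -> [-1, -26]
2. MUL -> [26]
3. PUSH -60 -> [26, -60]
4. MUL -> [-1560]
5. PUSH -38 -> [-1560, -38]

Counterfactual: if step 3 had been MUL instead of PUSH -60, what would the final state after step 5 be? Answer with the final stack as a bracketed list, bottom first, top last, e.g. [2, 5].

(re-executing from step 3 with the substitution; state before step 3: [26])
3. MUL -> [26]
4. MUL -> [26]
5. PUSH -38 -> [26, -38]

[26, -38]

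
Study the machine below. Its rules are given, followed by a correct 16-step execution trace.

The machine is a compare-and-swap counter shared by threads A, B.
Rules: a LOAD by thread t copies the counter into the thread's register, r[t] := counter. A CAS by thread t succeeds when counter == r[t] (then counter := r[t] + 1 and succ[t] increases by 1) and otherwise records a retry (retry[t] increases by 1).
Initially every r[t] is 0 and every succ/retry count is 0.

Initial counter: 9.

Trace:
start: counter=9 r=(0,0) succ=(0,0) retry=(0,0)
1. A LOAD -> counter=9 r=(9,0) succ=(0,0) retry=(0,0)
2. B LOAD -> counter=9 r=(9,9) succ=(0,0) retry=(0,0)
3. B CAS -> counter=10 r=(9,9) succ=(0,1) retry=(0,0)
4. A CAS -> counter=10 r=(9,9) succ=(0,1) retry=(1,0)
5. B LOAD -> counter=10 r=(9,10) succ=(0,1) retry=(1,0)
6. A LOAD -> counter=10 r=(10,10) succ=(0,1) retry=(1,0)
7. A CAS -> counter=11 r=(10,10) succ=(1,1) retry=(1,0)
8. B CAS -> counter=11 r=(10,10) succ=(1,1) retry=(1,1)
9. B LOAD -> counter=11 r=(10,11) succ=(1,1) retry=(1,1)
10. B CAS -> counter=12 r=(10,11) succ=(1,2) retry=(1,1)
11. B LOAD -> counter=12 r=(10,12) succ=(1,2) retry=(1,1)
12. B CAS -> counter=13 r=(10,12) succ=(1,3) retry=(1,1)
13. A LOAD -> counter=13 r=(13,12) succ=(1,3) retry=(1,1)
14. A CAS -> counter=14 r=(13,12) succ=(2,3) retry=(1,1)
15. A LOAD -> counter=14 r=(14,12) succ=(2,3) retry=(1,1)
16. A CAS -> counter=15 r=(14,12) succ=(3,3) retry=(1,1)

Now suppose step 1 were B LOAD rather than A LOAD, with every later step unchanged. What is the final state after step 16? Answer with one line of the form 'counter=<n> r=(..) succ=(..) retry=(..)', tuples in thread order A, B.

counter=15 r=(14,12) succ=(3,3) retry=(1,1)

(re-executing from step 1 with the substitution; state before step 1: counter=9 r=(0,0) succ=(0,0) retry=(0,0))
1. B LOAD -> counter=9 r=(0,9) succ=(0,0) retry=(0,0)
2. B LOAD -> counter=9 r=(0,9) succ=(0,0) retry=(0,0)
3. B CAS -> counter=10 r=(0,9) succ=(0,1) retry=(0,0)
4. A CAS -> counter=10 r=(0,9) succ=(0,1) retry=(1,0)
5. B LOAD -> counter=10 r=(0,10) succ=(0,1) retry=(1,0)
6. A LOAD -> counter=10 r=(10,10) succ=(0,1) retry=(1,0)
7. A CAS -> counter=11 r=(10,10) succ=(1,1) retry=(1,0)
8. B CAS -> counter=11 r=(10,10) succ=(1,1) retry=(1,1)
9. B LOAD -> counter=11 r=(10,11) succ=(1,1) retry=(1,1)
10. B CAS -> counter=12 r=(10,11) succ=(1,2) retry=(1,1)
11. B LOAD -> counter=12 r=(10,12) succ=(1,2) retry=(1,1)
12. B CAS -> counter=13 r=(10,12) succ=(1,3) retry=(1,1)
13. A LOAD -> counter=13 r=(13,12) succ=(1,3) retry=(1,1)
14. A CAS -> counter=14 r=(13,12) succ=(2,3) retry=(1,1)
15. A LOAD -> counter=14 r=(14,12) succ=(2,3) retry=(1,1)
16. A CAS -> counter=15 r=(14,12) succ=(3,3) retry=(1,1)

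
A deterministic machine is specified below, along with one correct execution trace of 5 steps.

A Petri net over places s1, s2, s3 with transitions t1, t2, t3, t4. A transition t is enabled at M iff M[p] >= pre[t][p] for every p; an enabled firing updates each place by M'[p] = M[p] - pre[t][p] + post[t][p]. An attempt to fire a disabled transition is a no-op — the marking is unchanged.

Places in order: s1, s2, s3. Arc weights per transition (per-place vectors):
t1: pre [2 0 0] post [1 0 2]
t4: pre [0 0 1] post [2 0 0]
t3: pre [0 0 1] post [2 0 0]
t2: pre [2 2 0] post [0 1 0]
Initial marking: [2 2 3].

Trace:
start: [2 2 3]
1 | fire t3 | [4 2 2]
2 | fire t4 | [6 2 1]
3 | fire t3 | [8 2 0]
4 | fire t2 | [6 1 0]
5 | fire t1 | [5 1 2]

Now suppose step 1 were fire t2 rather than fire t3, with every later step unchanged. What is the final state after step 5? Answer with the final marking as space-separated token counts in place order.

(re-executing from step 1 with the substitution; state before step 1: [2 2 3])
1 | fire t2 | [0 1 3]
2 | fire t4 | [2 1 2]
3 | fire t3 | [4 1 1]
4 | fire t2 | [4 1 1]
5 | fire t1 | [3 1 3]

3 1 3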